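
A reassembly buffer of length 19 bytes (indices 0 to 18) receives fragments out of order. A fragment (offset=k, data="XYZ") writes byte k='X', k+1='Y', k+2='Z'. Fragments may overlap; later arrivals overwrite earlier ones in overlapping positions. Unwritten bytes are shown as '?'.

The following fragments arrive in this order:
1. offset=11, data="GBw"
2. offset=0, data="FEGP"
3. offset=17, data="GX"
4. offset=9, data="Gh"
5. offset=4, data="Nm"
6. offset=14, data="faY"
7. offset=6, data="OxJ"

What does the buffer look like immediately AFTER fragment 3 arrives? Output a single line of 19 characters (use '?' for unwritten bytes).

Answer: FEGP???????GBw???GX

Derivation:
Fragment 1: offset=11 data="GBw" -> buffer=???????????GBw?????
Fragment 2: offset=0 data="FEGP" -> buffer=FEGP???????GBw?????
Fragment 3: offset=17 data="GX" -> buffer=FEGP???????GBw???GX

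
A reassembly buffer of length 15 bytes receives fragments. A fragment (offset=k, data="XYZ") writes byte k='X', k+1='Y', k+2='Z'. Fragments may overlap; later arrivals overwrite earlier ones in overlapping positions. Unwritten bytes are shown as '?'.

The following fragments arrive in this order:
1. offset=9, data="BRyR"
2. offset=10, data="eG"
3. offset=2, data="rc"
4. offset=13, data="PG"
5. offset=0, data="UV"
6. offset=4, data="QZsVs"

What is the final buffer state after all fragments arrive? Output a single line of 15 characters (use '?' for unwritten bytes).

Fragment 1: offset=9 data="BRyR" -> buffer=?????????BRyR??
Fragment 2: offset=10 data="eG" -> buffer=?????????BeGR??
Fragment 3: offset=2 data="rc" -> buffer=??rc?????BeGR??
Fragment 4: offset=13 data="PG" -> buffer=??rc?????BeGRPG
Fragment 5: offset=0 data="UV" -> buffer=UVrc?????BeGRPG
Fragment 6: offset=4 data="QZsVs" -> buffer=UVrcQZsVsBeGRPG

Answer: UVrcQZsVsBeGRPG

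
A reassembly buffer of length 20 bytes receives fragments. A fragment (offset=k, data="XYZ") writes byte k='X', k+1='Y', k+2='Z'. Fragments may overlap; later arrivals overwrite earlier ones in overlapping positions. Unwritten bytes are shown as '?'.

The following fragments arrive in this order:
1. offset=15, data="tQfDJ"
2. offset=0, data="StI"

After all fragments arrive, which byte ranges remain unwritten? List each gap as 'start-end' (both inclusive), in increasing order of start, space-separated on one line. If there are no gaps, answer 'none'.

Fragment 1: offset=15 len=5
Fragment 2: offset=0 len=3
Gaps: 3-14

Answer: 3-14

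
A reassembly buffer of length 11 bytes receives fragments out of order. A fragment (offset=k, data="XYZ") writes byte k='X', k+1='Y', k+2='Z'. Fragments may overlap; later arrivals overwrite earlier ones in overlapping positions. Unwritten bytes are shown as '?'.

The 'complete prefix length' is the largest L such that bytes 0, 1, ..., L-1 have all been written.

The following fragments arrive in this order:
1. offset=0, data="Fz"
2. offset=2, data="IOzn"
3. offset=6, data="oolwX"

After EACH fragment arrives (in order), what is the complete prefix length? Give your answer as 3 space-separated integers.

Answer: 2 6 11

Derivation:
Fragment 1: offset=0 data="Fz" -> buffer=Fz????????? -> prefix_len=2
Fragment 2: offset=2 data="IOzn" -> buffer=FzIOzn????? -> prefix_len=6
Fragment 3: offset=6 data="oolwX" -> buffer=FzIOznoolwX -> prefix_len=11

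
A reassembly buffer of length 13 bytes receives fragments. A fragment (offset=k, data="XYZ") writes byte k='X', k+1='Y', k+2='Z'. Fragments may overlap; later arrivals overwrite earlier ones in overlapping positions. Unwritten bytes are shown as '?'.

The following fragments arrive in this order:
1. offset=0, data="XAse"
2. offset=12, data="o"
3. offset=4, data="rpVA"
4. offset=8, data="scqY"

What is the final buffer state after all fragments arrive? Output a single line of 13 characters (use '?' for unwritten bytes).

Answer: XAserpVAscqYo

Derivation:
Fragment 1: offset=0 data="XAse" -> buffer=XAse?????????
Fragment 2: offset=12 data="o" -> buffer=XAse????????o
Fragment 3: offset=4 data="rpVA" -> buffer=XAserpVA????o
Fragment 4: offset=8 data="scqY" -> buffer=XAserpVAscqYo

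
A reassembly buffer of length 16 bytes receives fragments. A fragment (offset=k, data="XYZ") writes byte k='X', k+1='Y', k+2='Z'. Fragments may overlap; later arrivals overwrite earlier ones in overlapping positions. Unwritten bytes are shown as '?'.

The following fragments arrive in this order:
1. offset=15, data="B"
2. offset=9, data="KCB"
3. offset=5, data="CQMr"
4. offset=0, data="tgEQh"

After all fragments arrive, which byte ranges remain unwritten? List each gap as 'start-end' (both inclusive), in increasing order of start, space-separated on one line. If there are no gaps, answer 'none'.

Answer: 12-14

Derivation:
Fragment 1: offset=15 len=1
Fragment 2: offset=9 len=3
Fragment 3: offset=5 len=4
Fragment 4: offset=0 len=5
Gaps: 12-14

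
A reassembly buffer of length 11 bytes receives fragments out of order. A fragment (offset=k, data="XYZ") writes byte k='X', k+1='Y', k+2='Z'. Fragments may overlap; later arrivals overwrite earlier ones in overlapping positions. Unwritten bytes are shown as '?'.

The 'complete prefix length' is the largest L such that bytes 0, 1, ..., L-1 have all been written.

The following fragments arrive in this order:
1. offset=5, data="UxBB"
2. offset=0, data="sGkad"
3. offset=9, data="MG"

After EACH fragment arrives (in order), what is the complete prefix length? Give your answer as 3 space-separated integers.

Answer: 0 9 11

Derivation:
Fragment 1: offset=5 data="UxBB" -> buffer=?????UxBB?? -> prefix_len=0
Fragment 2: offset=0 data="sGkad" -> buffer=sGkadUxBB?? -> prefix_len=9
Fragment 3: offset=9 data="MG" -> buffer=sGkadUxBBMG -> prefix_len=11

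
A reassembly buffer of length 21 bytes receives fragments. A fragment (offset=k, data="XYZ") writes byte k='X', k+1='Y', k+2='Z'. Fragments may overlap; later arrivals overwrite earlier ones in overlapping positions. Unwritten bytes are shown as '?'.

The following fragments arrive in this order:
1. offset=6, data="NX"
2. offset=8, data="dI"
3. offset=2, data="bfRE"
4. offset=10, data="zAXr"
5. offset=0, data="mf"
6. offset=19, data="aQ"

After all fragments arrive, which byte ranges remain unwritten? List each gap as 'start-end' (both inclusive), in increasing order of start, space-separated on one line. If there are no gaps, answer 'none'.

Fragment 1: offset=6 len=2
Fragment 2: offset=8 len=2
Fragment 3: offset=2 len=4
Fragment 4: offset=10 len=4
Fragment 5: offset=0 len=2
Fragment 6: offset=19 len=2
Gaps: 14-18

Answer: 14-18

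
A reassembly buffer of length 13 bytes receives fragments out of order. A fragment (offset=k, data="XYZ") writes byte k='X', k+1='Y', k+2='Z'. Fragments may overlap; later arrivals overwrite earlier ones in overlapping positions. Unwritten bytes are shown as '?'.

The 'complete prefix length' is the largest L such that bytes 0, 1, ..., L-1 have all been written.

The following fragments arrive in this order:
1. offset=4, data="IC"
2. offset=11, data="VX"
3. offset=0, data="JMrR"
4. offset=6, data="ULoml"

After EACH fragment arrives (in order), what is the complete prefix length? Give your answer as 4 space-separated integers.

Answer: 0 0 6 13

Derivation:
Fragment 1: offset=4 data="IC" -> buffer=????IC??????? -> prefix_len=0
Fragment 2: offset=11 data="VX" -> buffer=????IC?????VX -> prefix_len=0
Fragment 3: offset=0 data="JMrR" -> buffer=JMrRIC?????VX -> prefix_len=6
Fragment 4: offset=6 data="ULoml" -> buffer=JMrRICULomlVX -> prefix_len=13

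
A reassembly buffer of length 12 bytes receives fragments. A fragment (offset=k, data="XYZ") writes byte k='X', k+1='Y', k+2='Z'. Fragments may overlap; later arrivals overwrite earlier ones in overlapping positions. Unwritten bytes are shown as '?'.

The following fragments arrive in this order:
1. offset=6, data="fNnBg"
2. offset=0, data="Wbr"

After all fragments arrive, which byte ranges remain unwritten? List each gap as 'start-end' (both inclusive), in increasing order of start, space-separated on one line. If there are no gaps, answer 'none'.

Fragment 1: offset=6 len=5
Fragment 2: offset=0 len=3
Gaps: 3-5 11-11

Answer: 3-5 11-11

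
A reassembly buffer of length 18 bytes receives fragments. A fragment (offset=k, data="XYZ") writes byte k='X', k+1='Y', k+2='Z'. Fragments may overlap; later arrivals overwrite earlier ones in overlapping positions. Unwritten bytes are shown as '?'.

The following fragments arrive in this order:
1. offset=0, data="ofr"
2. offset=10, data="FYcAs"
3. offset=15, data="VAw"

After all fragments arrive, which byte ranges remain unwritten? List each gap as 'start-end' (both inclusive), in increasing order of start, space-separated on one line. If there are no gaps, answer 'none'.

Answer: 3-9

Derivation:
Fragment 1: offset=0 len=3
Fragment 2: offset=10 len=5
Fragment 3: offset=15 len=3
Gaps: 3-9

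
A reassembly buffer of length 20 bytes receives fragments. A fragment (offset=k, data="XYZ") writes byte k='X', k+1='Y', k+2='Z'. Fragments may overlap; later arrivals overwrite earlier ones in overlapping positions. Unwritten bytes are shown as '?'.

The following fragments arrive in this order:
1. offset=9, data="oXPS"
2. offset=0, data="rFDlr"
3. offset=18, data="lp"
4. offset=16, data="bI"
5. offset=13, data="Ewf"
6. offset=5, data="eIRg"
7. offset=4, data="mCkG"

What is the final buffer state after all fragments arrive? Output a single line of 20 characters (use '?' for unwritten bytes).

Answer: rFDlmCkGgoXPSEwfbIlp

Derivation:
Fragment 1: offset=9 data="oXPS" -> buffer=?????????oXPS???????
Fragment 2: offset=0 data="rFDlr" -> buffer=rFDlr????oXPS???????
Fragment 3: offset=18 data="lp" -> buffer=rFDlr????oXPS?????lp
Fragment 4: offset=16 data="bI" -> buffer=rFDlr????oXPS???bIlp
Fragment 5: offset=13 data="Ewf" -> buffer=rFDlr????oXPSEwfbIlp
Fragment 6: offset=5 data="eIRg" -> buffer=rFDlreIRgoXPSEwfbIlp
Fragment 7: offset=4 data="mCkG" -> buffer=rFDlmCkGgoXPSEwfbIlp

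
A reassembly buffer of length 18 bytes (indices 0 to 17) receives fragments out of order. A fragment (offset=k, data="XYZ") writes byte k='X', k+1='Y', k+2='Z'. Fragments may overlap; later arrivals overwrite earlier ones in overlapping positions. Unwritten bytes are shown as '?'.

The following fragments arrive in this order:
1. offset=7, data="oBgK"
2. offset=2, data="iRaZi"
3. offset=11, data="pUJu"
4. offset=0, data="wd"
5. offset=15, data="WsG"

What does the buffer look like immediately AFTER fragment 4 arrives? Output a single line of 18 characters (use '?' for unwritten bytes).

Fragment 1: offset=7 data="oBgK" -> buffer=???????oBgK???????
Fragment 2: offset=2 data="iRaZi" -> buffer=??iRaZioBgK???????
Fragment 3: offset=11 data="pUJu" -> buffer=??iRaZioBgKpUJu???
Fragment 4: offset=0 data="wd" -> buffer=wdiRaZioBgKpUJu???

Answer: wdiRaZioBgKpUJu???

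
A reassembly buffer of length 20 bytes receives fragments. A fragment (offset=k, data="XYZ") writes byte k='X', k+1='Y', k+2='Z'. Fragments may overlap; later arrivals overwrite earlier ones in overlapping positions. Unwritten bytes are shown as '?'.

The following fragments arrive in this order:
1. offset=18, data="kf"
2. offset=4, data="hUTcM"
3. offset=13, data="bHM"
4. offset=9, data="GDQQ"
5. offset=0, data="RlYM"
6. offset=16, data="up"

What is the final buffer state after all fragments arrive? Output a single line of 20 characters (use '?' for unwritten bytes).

Answer: RlYMhUTcMGDQQbHMupkf

Derivation:
Fragment 1: offset=18 data="kf" -> buffer=??????????????????kf
Fragment 2: offset=4 data="hUTcM" -> buffer=????hUTcM?????????kf
Fragment 3: offset=13 data="bHM" -> buffer=????hUTcM????bHM??kf
Fragment 4: offset=9 data="GDQQ" -> buffer=????hUTcMGDQQbHM??kf
Fragment 5: offset=0 data="RlYM" -> buffer=RlYMhUTcMGDQQbHM??kf
Fragment 6: offset=16 data="up" -> buffer=RlYMhUTcMGDQQbHMupkf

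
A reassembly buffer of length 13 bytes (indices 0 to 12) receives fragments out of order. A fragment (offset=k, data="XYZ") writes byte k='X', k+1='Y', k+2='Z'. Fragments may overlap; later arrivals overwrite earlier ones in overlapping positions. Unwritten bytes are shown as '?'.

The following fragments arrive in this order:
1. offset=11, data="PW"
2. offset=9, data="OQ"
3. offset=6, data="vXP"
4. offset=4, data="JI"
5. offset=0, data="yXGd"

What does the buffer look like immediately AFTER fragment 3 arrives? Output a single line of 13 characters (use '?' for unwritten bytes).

Fragment 1: offset=11 data="PW" -> buffer=???????????PW
Fragment 2: offset=9 data="OQ" -> buffer=?????????OQPW
Fragment 3: offset=6 data="vXP" -> buffer=??????vXPOQPW

Answer: ??????vXPOQPW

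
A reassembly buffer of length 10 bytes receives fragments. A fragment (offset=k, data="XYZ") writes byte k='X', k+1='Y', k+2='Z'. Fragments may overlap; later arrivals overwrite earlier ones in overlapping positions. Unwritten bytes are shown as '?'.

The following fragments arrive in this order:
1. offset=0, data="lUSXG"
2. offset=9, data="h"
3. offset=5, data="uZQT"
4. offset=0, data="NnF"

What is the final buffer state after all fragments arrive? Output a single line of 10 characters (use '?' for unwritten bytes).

Fragment 1: offset=0 data="lUSXG" -> buffer=lUSXG?????
Fragment 2: offset=9 data="h" -> buffer=lUSXG????h
Fragment 3: offset=5 data="uZQT" -> buffer=lUSXGuZQTh
Fragment 4: offset=0 data="NnF" -> buffer=NnFXGuZQTh

Answer: NnFXGuZQTh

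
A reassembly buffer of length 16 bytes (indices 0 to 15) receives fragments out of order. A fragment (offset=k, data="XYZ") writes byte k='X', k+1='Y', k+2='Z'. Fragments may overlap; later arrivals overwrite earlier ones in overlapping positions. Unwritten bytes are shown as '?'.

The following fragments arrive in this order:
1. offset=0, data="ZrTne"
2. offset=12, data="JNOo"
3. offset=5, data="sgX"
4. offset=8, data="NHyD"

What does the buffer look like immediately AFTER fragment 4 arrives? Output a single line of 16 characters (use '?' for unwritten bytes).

Fragment 1: offset=0 data="ZrTne" -> buffer=ZrTne???????????
Fragment 2: offset=12 data="JNOo" -> buffer=ZrTne???????JNOo
Fragment 3: offset=5 data="sgX" -> buffer=ZrTnesgX????JNOo
Fragment 4: offset=8 data="NHyD" -> buffer=ZrTnesgXNHyDJNOo

Answer: ZrTnesgXNHyDJNOo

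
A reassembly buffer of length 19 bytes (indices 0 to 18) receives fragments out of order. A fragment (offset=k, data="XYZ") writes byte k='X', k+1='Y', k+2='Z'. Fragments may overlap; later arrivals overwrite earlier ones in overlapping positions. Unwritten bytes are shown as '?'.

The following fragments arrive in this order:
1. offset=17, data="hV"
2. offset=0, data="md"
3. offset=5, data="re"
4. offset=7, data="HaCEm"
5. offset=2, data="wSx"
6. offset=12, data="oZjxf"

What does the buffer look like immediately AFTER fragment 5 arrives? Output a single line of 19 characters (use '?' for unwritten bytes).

Answer: mdwSxreHaCEm?????hV

Derivation:
Fragment 1: offset=17 data="hV" -> buffer=?????????????????hV
Fragment 2: offset=0 data="md" -> buffer=md???????????????hV
Fragment 3: offset=5 data="re" -> buffer=md???re??????????hV
Fragment 4: offset=7 data="HaCEm" -> buffer=md???reHaCEm?????hV
Fragment 5: offset=2 data="wSx" -> buffer=mdwSxreHaCEm?????hV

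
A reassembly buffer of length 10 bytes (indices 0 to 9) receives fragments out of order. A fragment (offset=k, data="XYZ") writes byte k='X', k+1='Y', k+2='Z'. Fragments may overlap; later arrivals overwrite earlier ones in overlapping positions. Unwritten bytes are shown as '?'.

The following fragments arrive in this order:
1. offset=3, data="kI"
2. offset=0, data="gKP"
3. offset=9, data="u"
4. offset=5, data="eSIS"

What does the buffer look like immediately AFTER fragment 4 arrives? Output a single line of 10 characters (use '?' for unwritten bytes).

Fragment 1: offset=3 data="kI" -> buffer=???kI?????
Fragment 2: offset=0 data="gKP" -> buffer=gKPkI?????
Fragment 3: offset=9 data="u" -> buffer=gKPkI????u
Fragment 4: offset=5 data="eSIS" -> buffer=gKPkIeSISu

Answer: gKPkIeSISu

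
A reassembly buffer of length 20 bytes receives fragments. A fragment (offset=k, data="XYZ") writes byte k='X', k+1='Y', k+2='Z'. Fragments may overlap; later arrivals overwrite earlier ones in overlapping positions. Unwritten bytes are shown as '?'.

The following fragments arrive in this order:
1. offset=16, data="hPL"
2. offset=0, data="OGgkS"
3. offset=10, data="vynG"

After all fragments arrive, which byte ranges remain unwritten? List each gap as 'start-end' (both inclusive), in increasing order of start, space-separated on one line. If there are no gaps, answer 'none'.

Fragment 1: offset=16 len=3
Fragment 2: offset=0 len=5
Fragment 3: offset=10 len=4
Gaps: 5-9 14-15 19-19

Answer: 5-9 14-15 19-19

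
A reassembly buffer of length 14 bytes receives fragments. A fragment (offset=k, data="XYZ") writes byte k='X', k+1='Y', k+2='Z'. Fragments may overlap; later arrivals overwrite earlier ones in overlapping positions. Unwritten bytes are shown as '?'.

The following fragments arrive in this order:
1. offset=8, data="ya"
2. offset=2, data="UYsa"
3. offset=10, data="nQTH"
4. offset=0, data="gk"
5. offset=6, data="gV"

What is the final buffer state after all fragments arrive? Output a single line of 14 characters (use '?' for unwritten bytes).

Answer: gkUYsagVyanQTH

Derivation:
Fragment 1: offset=8 data="ya" -> buffer=????????ya????
Fragment 2: offset=2 data="UYsa" -> buffer=??UYsa??ya????
Fragment 3: offset=10 data="nQTH" -> buffer=??UYsa??yanQTH
Fragment 4: offset=0 data="gk" -> buffer=gkUYsa??yanQTH
Fragment 5: offset=6 data="gV" -> buffer=gkUYsagVyanQTH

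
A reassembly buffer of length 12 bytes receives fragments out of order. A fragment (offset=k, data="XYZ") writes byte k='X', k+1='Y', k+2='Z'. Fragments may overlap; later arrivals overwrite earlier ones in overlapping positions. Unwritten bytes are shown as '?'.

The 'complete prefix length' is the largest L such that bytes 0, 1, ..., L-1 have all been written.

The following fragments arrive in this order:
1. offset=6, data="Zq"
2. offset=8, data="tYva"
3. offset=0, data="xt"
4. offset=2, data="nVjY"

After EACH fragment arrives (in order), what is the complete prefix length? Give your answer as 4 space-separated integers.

Answer: 0 0 2 12

Derivation:
Fragment 1: offset=6 data="Zq" -> buffer=??????Zq???? -> prefix_len=0
Fragment 2: offset=8 data="tYva" -> buffer=??????ZqtYva -> prefix_len=0
Fragment 3: offset=0 data="xt" -> buffer=xt????ZqtYva -> prefix_len=2
Fragment 4: offset=2 data="nVjY" -> buffer=xtnVjYZqtYva -> prefix_len=12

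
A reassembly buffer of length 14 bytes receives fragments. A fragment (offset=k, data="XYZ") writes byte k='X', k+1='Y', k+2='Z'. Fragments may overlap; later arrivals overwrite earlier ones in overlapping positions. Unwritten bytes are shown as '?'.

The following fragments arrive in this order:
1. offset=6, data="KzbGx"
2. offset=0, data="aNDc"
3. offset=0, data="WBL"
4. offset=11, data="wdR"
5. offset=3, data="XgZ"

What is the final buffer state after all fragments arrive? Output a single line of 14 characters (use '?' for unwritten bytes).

Fragment 1: offset=6 data="KzbGx" -> buffer=??????KzbGx???
Fragment 2: offset=0 data="aNDc" -> buffer=aNDc??KzbGx???
Fragment 3: offset=0 data="WBL" -> buffer=WBLc??KzbGx???
Fragment 4: offset=11 data="wdR" -> buffer=WBLc??KzbGxwdR
Fragment 5: offset=3 data="XgZ" -> buffer=WBLXgZKzbGxwdR

Answer: WBLXgZKzbGxwdR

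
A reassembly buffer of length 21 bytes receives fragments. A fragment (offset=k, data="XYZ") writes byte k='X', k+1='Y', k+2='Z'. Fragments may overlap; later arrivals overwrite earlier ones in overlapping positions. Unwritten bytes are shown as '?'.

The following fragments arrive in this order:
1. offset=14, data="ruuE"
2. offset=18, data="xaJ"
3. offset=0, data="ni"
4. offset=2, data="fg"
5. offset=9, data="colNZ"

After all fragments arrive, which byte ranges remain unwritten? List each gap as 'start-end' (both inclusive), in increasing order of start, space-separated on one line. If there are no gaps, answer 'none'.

Fragment 1: offset=14 len=4
Fragment 2: offset=18 len=3
Fragment 3: offset=0 len=2
Fragment 4: offset=2 len=2
Fragment 5: offset=9 len=5
Gaps: 4-8

Answer: 4-8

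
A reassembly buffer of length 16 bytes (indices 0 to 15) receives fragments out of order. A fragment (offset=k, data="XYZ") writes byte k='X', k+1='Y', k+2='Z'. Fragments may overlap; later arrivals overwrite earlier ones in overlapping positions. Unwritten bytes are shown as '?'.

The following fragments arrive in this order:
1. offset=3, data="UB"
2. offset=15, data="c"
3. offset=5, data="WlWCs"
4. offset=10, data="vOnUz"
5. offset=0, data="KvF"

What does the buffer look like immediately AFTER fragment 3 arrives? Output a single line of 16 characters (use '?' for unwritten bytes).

Fragment 1: offset=3 data="UB" -> buffer=???UB???????????
Fragment 2: offset=15 data="c" -> buffer=???UB??????????c
Fragment 3: offset=5 data="WlWCs" -> buffer=???UBWlWCs?????c

Answer: ???UBWlWCs?????c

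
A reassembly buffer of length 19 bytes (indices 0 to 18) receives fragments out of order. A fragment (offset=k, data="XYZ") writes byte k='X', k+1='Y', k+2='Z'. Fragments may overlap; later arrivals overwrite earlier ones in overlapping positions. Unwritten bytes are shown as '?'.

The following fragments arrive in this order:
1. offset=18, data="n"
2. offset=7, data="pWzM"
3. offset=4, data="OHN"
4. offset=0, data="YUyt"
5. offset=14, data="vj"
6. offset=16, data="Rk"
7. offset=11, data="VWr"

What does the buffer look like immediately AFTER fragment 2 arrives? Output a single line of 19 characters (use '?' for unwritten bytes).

Fragment 1: offset=18 data="n" -> buffer=??????????????????n
Fragment 2: offset=7 data="pWzM" -> buffer=???????pWzM???????n

Answer: ???????pWzM???????n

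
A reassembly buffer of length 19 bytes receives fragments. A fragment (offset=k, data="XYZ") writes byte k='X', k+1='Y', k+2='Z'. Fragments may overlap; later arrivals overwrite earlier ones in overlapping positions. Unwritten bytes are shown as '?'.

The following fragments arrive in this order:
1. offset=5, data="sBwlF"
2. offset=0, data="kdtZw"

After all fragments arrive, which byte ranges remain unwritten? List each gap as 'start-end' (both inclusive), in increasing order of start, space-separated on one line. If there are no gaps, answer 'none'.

Answer: 10-18

Derivation:
Fragment 1: offset=5 len=5
Fragment 2: offset=0 len=5
Gaps: 10-18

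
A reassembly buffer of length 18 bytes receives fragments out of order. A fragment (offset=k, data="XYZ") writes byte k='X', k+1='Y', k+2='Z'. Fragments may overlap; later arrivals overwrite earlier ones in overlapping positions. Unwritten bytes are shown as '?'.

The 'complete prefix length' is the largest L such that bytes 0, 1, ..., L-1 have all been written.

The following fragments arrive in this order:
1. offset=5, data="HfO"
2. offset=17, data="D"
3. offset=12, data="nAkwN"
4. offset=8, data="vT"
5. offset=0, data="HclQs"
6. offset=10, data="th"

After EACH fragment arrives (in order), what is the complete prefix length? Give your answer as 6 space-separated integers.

Answer: 0 0 0 0 10 18

Derivation:
Fragment 1: offset=5 data="HfO" -> buffer=?????HfO?????????? -> prefix_len=0
Fragment 2: offset=17 data="D" -> buffer=?????HfO?????????D -> prefix_len=0
Fragment 3: offset=12 data="nAkwN" -> buffer=?????HfO????nAkwND -> prefix_len=0
Fragment 4: offset=8 data="vT" -> buffer=?????HfOvT??nAkwND -> prefix_len=0
Fragment 5: offset=0 data="HclQs" -> buffer=HclQsHfOvT??nAkwND -> prefix_len=10
Fragment 6: offset=10 data="th" -> buffer=HclQsHfOvTthnAkwND -> prefix_len=18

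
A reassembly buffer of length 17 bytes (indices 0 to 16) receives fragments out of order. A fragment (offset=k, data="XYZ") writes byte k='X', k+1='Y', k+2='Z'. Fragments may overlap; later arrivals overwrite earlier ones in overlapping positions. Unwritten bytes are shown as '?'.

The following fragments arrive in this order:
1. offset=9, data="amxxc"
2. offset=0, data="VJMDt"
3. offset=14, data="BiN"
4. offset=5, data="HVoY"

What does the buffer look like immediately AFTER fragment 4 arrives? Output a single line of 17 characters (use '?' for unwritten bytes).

Fragment 1: offset=9 data="amxxc" -> buffer=?????????amxxc???
Fragment 2: offset=0 data="VJMDt" -> buffer=VJMDt????amxxc???
Fragment 3: offset=14 data="BiN" -> buffer=VJMDt????amxxcBiN
Fragment 4: offset=5 data="HVoY" -> buffer=VJMDtHVoYamxxcBiN

Answer: VJMDtHVoYamxxcBiN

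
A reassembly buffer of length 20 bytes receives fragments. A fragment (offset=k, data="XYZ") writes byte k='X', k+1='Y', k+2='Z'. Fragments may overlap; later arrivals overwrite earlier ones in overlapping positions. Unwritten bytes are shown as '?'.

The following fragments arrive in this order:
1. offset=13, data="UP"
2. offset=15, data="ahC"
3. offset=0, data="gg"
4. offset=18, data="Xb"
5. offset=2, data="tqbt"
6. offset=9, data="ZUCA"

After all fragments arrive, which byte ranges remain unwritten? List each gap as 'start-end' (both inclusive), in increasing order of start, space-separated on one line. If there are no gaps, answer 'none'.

Answer: 6-8

Derivation:
Fragment 1: offset=13 len=2
Fragment 2: offset=15 len=3
Fragment 3: offset=0 len=2
Fragment 4: offset=18 len=2
Fragment 5: offset=2 len=4
Fragment 6: offset=9 len=4
Gaps: 6-8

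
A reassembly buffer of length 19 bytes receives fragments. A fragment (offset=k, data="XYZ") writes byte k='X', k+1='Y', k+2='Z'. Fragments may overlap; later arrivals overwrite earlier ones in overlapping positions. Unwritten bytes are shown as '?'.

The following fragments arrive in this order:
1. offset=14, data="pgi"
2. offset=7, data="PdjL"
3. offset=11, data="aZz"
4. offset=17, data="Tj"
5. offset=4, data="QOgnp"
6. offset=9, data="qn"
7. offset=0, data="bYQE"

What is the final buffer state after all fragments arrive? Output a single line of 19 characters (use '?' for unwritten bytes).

Answer: bYQEQOgnpqnaZzpgiTj

Derivation:
Fragment 1: offset=14 data="pgi" -> buffer=??????????????pgi??
Fragment 2: offset=7 data="PdjL" -> buffer=???????PdjL???pgi??
Fragment 3: offset=11 data="aZz" -> buffer=???????PdjLaZzpgi??
Fragment 4: offset=17 data="Tj" -> buffer=???????PdjLaZzpgiTj
Fragment 5: offset=4 data="QOgnp" -> buffer=????QOgnpjLaZzpgiTj
Fragment 6: offset=9 data="qn" -> buffer=????QOgnpqnaZzpgiTj
Fragment 7: offset=0 data="bYQE" -> buffer=bYQEQOgnpqnaZzpgiTj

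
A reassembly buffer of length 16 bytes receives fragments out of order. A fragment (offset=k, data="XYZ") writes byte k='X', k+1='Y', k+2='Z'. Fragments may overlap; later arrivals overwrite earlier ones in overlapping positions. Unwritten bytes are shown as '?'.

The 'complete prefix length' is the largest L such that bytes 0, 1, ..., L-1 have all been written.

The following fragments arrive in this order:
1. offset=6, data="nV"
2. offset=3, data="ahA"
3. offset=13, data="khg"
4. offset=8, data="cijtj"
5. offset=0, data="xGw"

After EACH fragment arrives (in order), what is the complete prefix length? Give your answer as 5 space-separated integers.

Fragment 1: offset=6 data="nV" -> buffer=??????nV???????? -> prefix_len=0
Fragment 2: offset=3 data="ahA" -> buffer=???ahAnV???????? -> prefix_len=0
Fragment 3: offset=13 data="khg" -> buffer=???ahAnV?????khg -> prefix_len=0
Fragment 4: offset=8 data="cijtj" -> buffer=???ahAnVcijtjkhg -> prefix_len=0
Fragment 5: offset=0 data="xGw" -> buffer=xGwahAnVcijtjkhg -> prefix_len=16

Answer: 0 0 0 0 16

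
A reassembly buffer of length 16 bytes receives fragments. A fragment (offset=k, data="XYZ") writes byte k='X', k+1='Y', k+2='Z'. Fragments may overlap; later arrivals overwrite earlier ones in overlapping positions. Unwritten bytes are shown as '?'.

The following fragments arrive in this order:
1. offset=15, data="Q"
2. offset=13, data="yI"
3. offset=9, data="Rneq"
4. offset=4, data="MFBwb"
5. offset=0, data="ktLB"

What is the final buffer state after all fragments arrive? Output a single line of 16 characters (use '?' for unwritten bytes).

Answer: ktLBMFBwbRneqyIQ

Derivation:
Fragment 1: offset=15 data="Q" -> buffer=???????????????Q
Fragment 2: offset=13 data="yI" -> buffer=?????????????yIQ
Fragment 3: offset=9 data="Rneq" -> buffer=?????????RneqyIQ
Fragment 4: offset=4 data="MFBwb" -> buffer=????MFBwbRneqyIQ
Fragment 5: offset=0 data="ktLB" -> buffer=ktLBMFBwbRneqyIQ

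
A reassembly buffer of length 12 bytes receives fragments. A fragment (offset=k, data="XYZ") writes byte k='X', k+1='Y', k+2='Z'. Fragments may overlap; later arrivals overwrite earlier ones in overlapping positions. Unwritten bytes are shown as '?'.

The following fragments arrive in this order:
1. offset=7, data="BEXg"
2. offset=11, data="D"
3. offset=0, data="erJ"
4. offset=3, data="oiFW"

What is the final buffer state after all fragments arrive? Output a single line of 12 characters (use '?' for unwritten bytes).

Fragment 1: offset=7 data="BEXg" -> buffer=???????BEXg?
Fragment 2: offset=11 data="D" -> buffer=???????BEXgD
Fragment 3: offset=0 data="erJ" -> buffer=erJ????BEXgD
Fragment 4: offset=3 data="oiFW" -> buffer=erJoiFWBEXgD

Answer: erJoiFWBEXgD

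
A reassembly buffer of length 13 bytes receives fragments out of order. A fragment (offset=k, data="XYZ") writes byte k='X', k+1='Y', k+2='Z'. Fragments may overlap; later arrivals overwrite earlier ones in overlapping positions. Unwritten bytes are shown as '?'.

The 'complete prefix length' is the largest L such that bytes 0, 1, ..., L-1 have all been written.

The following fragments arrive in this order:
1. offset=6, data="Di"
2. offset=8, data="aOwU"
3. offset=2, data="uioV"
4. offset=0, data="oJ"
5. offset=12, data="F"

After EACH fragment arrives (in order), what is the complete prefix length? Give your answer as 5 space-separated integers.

Fragment 1: offset=6 data="Di" -> buffer=??????Di????? -> prefix_len=0
Fragment 2: offset=8 data="aOwU" -> buffer=??????DiaOwU? -> prefix_len=0
Fragment 3: offset=2 data="uioV" -> buffer=??uioVDiaOwU? -> prefix_len=0
Fragment 4: offset=0 data="oJ" -> buffer=oJuioVDiaOwU? -> prefix_len=12
Fragment 5: offset=12 data="F" -> buffer=oJuioVDiaOwUF -> prefix_len=13

Answer: 0 0 0 12 13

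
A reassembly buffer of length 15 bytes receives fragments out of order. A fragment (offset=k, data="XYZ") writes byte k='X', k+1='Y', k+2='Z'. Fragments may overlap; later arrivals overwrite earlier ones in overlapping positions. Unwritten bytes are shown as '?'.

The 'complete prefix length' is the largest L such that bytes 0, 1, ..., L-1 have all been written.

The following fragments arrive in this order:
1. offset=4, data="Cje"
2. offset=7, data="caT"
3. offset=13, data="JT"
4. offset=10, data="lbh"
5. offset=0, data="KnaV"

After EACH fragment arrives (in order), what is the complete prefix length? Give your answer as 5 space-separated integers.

Answer: 0 0 0 0 15

Derivation:
Fragment 1: offset=4 data="Cje" -> buffer=????Cje???????? -> prefix_len=0
Fragment 2: offset=7 data="caT" -> buffer=????CjecaT????? -> prefix_len=0
Fragment 3: offset=13 data="JT" -> buffer=????CjecaT???JT -> prefix_len=0
Fragment 4: offset=10 data="lbh" -> buffer=????CjecaTlbhJT -> prefix_len=0
Fragment 5: offset=0 data="KnaV" -> buffer=KnaVCjecaTlbhJT -> prefix_len=15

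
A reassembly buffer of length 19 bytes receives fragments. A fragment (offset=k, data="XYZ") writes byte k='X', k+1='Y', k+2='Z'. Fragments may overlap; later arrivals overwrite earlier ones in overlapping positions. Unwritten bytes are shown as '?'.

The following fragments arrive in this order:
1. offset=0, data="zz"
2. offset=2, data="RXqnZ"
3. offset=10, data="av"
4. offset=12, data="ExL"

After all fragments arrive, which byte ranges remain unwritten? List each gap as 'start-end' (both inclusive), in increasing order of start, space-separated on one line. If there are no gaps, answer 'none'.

Answer: 7-9 15-18

Derivation:
Fragment 1: offset=0 len=2
Fragment 2: offset=2 len=5
Fragment 3: offset=10 len=2
Fragment 4: offset=12 len=3
Gaps: 7-9 15-18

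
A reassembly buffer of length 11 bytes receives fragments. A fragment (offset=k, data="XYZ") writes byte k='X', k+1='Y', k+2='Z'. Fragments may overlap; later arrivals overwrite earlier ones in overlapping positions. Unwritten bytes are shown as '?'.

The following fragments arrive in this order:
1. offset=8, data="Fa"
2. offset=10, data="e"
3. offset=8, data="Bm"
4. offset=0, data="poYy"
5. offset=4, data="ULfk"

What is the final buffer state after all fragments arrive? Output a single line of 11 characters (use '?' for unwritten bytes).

Fragment 1: offset=8 data="Fa" -> buffer=????????Fa?
Fragment 2: offset=10 data="e" -> buffer=????????Fae
Fragment 3: offset=8 data="Bm" -> buffer=????????Bme
Fragment 4: offset=0 data="poYy" -> buffer=poYy????Bme
Fragment 5: offset=4 data="ULfk" -> buffer=poYyULfkBme

Answer: poYyULfkBme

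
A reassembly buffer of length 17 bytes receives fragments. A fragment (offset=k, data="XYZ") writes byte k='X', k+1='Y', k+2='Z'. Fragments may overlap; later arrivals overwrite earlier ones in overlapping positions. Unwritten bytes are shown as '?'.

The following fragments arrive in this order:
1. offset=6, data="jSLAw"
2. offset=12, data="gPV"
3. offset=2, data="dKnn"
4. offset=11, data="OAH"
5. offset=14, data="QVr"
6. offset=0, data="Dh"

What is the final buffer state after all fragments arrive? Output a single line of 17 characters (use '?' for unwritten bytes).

Fragment 1: offset=6 data="jSLAw" -> buffer=??????jSLAw??????
Fragment 2: offset=12 data="gPV" -> buffer=??????jSLAw?gPV??
Fragment 3: offset=2 data="dKnn" -> buffer=??dKnnjSLAw?gPV??
Fragment 4: offset=11 data="OAH" -> buffer=??dKnnjSLAwOAHV??
Fragment 5: offset=14 data="QVr" -> buffer=??dKnnjSLAwOAHQVr
Fragment 6: offset=0 data="Dh" -> buffer=DhdKnnjSLAwOAHQVr

Answer: DhdKnnjSLAwOAHQVr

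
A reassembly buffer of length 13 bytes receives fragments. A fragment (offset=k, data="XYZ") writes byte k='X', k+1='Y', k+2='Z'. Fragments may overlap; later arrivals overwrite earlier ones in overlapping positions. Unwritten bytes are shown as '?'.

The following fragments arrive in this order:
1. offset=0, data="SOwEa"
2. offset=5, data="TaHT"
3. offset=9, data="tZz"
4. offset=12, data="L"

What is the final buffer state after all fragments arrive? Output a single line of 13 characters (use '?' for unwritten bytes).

Answer: SOwEaTaHTtZzL

Derivation:
Fragment 1: offset=0 data="SOwEa" -> buffer=SOwEa????????
Fragment 2: offset=5 data="TaHT" -> buffer=SOwEaTaHT????
Fragment 3: offset=9 data="tZz" -> buffer=SOwEaTaHTtZz?
Fragment 4: offset=12 data="L" -> buffer=SOwEaTaHTtZzL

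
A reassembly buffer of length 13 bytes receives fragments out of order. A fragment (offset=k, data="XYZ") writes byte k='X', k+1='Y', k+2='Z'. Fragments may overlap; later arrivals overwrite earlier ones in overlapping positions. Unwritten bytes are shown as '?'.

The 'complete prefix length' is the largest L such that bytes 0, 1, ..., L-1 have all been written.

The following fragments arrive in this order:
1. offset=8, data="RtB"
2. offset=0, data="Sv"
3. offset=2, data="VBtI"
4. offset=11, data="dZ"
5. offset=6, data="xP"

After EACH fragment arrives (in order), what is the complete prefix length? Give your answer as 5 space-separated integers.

Answer: 0 2 6 6 13

Derivation:
Fragment 1: offset=8 data="RtB" -> buffer=????????RtB?? -> prefix_len=0
Fragment 2: offset=0 data="Sv" -> buffer=Sv??????RtB?? -> prefix_len=2
Fragment 3: offset=2 data="VBtI" -> buffer=SvVBtI??RtB?? -> prefix_len=6
Fragment 4: offset=11 data="dZ" -> buffer=SvVBtI??RtBdZ -> prefix_len=6
Fragment 5: offset=6 data="xP" -> buffer=SvVBtIxPRtBdZ -> prefix_len=13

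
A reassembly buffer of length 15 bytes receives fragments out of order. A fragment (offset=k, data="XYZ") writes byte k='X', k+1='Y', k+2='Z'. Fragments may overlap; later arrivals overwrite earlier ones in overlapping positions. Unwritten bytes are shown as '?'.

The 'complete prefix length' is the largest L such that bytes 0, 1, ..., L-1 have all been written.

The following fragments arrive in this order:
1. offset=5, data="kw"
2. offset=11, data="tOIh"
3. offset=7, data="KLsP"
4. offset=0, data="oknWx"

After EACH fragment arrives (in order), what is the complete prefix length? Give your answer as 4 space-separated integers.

Fragment 1: offset=5 data="kw" -> buffer=?????kw???????? -> prefix_len=0
Fragment 2: offset=11 data="tOIh" -> buffer=?????kw????tOIh -> prefix_len=0
Fragment 3: offset=7 data="KLsP" -> buffer=?????kwKLsPtOIh -> prefix_len=0
Fragment 4: offset=0 data="oknWx" -> buffer=oknWxkwKLsPtOIh -> prefix_len=15

Answer: 0 0 0 15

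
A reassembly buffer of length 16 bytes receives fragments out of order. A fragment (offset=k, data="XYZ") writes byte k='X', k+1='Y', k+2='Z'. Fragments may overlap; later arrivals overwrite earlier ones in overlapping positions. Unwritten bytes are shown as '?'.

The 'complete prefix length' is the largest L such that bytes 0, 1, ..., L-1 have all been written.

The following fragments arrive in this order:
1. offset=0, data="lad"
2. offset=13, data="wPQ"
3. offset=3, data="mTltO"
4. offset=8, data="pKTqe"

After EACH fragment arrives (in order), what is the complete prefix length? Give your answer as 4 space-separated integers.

Fragment 1: offset=0 data="lad" -> buffer=lad????????????? -> prefix_len=3
Fragment 2: offset=13 data="wPQ" -> buffer=lad??????????wPQ -> prefix_len=3
Fragment 3: offset=3 data="mTltO" -> buffer=ladmTltO?????wPQ -> prefix_len=8
Fragment 4: offset=8 data="pKTqe" -> buffer=ladmTltOpKTqewPQ -> prefix_len=16

Answer: 3 3 8 16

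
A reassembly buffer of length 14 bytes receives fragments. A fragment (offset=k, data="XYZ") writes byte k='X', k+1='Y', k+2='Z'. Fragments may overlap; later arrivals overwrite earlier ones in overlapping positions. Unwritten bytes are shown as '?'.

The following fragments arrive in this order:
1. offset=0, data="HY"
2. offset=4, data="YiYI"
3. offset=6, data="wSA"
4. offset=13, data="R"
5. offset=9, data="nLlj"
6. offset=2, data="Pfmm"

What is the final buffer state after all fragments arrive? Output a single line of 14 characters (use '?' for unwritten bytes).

Answer: HYPfmmwSAnLljR

Derivation:
Fragment 1: offset=0 data="HY" -> buffer=HY????????????
Fragment 2: offset=4 data="YiYI" -> buffer=HY??YiYI??????
Fragment 3: offset=6 data="wSA" -> buffer=HY??YiwSA?????
Fragment 4: offset=13 data="R" -> buffer=HY??YiwSA????R
Fragment 5: offset=9 data="nLlj" -> buffer=HY??YiwSAnLljR
Fragment 6: offset=2 data="Pfmm" -> buffer=HYPfmmwSAnLljR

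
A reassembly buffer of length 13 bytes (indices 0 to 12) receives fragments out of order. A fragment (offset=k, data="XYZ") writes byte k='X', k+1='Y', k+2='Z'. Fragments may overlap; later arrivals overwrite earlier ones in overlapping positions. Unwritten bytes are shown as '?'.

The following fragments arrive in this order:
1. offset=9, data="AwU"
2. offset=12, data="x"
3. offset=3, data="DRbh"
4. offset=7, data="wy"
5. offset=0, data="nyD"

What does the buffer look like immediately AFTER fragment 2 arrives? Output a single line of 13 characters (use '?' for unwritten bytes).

Answer: ?????????AwUx

Derivation:
Fragment 1: offset=9 data="AwU" -> buffer=?????????AwU?
Fragment 2: offset=12 data="x" -> buffer=?????????AwUx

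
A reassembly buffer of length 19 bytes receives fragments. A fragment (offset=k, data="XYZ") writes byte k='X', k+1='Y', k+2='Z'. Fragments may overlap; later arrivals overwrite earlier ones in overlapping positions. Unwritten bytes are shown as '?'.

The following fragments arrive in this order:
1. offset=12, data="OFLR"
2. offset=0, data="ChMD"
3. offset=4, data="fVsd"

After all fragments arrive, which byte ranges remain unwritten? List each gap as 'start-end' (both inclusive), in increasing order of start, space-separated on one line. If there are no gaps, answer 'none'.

Fragment 1: offset=12 len=4
Fragment 2: offset=0 len=4
Fragment 3: offset=4 len=4
Gaps: 8-11 16-18

Answer: 8-11 16-18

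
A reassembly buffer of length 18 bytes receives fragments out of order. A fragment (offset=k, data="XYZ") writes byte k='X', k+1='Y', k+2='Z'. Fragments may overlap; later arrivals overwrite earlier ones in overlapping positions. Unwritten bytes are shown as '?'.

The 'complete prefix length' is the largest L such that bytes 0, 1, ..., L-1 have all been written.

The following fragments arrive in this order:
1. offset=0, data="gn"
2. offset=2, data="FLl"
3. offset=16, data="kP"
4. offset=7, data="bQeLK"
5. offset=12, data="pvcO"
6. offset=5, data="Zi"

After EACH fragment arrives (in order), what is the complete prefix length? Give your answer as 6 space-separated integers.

Answer: 2 5 5 5 5 18

Derivation:
Fragment 1: offset=0 data="gn" -> buffer=gn???????????????? -> prefix_len=2
Fragment 2: offset=2 data="FLl" -> buffer=gnFLl????????????? -> prefix_len=5
Fragment 3: offset=16 data="kP" -> buffer=gnFLl???????????kP -> prefix_len=5
Fragment 4: offset=7 data="bQeLK" -> buffer=gnFLl??bQeLK????kP -> prefix_len=5
Fragment 5: offset=12 data="pvcO" -> buffer=gnFLl??bQeLKpvcOkP -> prefix_len=5
Fragment 6: offset=5 data="Zi" -> buffer=gnFLlZibQeLKpvcOkP -> prefix_len=18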